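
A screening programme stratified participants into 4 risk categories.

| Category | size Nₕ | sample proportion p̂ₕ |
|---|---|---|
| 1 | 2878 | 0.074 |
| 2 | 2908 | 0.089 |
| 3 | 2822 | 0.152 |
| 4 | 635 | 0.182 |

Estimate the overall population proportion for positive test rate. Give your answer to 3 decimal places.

0.110

Wₕ = Nₕ/N with N = 9243: 0.3114, 0.3146, 0.3053, 0.0687.
p̂_st = 0.3114·0.074 + 0.3146·0.089 + 0.3053·0.152 + 0.0687·0.182 ≈ 0.10995... → 0.110.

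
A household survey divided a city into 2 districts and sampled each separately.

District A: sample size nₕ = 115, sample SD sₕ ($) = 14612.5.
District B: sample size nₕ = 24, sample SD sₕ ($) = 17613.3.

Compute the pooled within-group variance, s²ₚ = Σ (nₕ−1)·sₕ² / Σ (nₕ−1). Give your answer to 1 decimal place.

A: (115−1)·14612.5² = 114·213525156.25 = 24341867812.5
B: (24−1)·17613.3² = 23·310228336.89 = 7135251748.47
Numerator = 31477119560.97; denominator = Σ(nₕ−1) = 137.
s²ₚ = 31477119560.97/137 = 229759996.795... → 229759996.8.

229759996.8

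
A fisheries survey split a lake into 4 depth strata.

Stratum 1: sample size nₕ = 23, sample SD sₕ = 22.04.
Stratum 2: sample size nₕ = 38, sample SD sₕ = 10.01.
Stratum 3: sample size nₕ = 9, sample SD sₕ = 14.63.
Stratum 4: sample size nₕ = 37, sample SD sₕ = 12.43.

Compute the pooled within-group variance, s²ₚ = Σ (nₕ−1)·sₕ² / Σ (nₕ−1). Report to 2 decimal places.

210.38

Degrees of freedom: 22 + 37 + 8 + 36 = 103.
Σ(nₕ−1)sₕ² = 22·485.7616 + 37·100.2001 + 8·214.0369 + 36·154.5049 = 21668.6305.
s²ₚ = 21668.6305 / 103 = 210.3751... → 210.38.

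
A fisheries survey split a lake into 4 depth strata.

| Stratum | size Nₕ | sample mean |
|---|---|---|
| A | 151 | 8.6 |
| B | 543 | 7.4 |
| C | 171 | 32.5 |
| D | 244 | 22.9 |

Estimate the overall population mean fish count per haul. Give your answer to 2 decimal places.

N = 151 + 543 + 171 + 244 = 1109.
Weight each subgroup mean by Nₕ/N and sum.
Σ Nₕx̄ₕ = 151·8.6 + 543·7.4 + 171·32.5 + 244·22.9 = 1298.6 + 4018.2 + 5557.5 + 5587.6 = 16461.9.
Divide by N: 16461.9 / 1109 = 14.8439... → 14.84.

14.84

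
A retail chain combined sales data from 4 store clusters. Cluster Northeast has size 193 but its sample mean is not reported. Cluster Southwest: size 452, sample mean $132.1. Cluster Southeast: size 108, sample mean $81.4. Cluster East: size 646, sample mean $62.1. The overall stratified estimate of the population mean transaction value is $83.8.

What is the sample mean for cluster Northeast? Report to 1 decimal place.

N = 193 + 452 + 108 + 646 = 1399.
Overall total = μ·N = 83.8·1399 = 117236.2.
Subtract the known strata: 452·132.1 + 108·81.4 + 646·62.1 = 108617.
Remaining total for cluster Northeast: 117236.2 − 108617 = 8619.2.
Divide by its size: 8619.2 / 193 = 44.659... → 44.7.

44.7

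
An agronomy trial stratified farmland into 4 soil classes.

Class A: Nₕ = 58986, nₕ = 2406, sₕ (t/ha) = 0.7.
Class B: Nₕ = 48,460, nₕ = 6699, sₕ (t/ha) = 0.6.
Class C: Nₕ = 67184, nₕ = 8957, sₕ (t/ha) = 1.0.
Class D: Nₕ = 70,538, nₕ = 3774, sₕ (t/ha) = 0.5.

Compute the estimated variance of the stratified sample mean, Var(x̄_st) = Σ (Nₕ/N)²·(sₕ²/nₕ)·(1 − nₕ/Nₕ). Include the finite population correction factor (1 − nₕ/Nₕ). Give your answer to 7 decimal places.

0.0000256

N = 245168; Wₕ = Nₕ/N.
class A: (58986/245168)²·0.7²/2406·(1 − 2406/58986) = 0.0000113080
class B: (48460/245168)²·0.6²/6699·(1 − 6699/48460) = 0.0000018093
class C: (67184/245168)²·1.0²/8957·(1 − 8957/67184) = 0.0000072661
class D: (70538/245168)²·0.5²/3774·(1 − 3774/70538) = 0.0000051901
Sum = 0.0000255735 → 0.0000256.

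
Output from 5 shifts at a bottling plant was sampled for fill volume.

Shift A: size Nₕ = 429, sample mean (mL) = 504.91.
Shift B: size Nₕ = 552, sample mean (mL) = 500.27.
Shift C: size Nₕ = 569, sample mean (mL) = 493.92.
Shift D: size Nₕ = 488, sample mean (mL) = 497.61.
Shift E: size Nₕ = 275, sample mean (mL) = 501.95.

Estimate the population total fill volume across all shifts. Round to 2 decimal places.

A: 429·504.91 = 216606.39
B: 552·500.27 = 276149.04
C: 569·493.92 = 281040.48
D: 488·497.61 = 242833.68
E: 275·501.95 = 138036.25
τ̂ = Σ Nₕx̄ₕ = 1154665.84.

1154665.84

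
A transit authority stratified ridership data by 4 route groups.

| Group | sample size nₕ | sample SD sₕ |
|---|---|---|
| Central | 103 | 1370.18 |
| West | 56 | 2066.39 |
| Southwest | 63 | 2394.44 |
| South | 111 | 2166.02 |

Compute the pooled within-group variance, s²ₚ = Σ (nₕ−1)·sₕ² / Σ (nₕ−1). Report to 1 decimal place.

3944955.3

Degrees of freedom: 102 + 55 + 62 + 110 = 329.
Σ(nₕ−1)sₕ² = 102·1877393.2324 + 55·4269967.6321 + 62·5733342.9136 + 110·4691642.6404 = 1297890280.5575.
s²ₚ = 1297890280.5575 / 329 = 3944955.260... → 3944955.3.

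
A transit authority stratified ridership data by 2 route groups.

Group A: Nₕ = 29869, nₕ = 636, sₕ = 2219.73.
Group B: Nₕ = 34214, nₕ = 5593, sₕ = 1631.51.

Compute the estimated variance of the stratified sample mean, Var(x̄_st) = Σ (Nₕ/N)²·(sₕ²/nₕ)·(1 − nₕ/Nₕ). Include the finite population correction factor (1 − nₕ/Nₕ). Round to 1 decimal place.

1760.7

N = 64083. Term for each stratum: Wₕ²sₕ²/nₕ·(1−nₕ/Nₕ).
Var(x̄_st) = 1647.2199 + 113.4848 = 1760.7047 → 1760.7.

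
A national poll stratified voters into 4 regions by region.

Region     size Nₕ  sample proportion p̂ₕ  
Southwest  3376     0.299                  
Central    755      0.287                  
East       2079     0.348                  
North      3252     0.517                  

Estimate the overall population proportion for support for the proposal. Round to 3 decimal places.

Wₕ = Nₕ/N with N = 9462: 0.3568, 0.0798, 0.2197, 0.3437.
p̂_st = 0.3568·0.299 + 0.0798·0.287 + 0.2197·0.348 + 0.3437·0.517 ≈ 0.38373... → 0.384.

0.384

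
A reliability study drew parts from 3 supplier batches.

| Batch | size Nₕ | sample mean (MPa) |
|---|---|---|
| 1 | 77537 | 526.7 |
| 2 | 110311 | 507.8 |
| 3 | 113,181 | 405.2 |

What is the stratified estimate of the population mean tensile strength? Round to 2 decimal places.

474.09

N = 77537 + 110311 + 113181 = 301029.
Weight each subgroup mean by Nₕ/N and sum.
Σ Nₕx̄ₕ = 77537·526.7 + 110311·507.8 + 113181·405.2 = 40838737.9 + 56015925.8 + 45860941.2 = 142715604.9.
Divide by N: 142715604.9 / 301029 = 474.0925... → 474.09.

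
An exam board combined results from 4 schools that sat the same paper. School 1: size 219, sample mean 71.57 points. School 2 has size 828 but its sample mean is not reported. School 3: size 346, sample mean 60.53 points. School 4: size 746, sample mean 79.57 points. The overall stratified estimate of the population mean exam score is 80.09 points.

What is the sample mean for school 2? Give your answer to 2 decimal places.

90.99

Σ Nₕx̄ₕ = N·μ, so 828·x̄_2 = 2139·80.09 − (219·71.57 + 346·60.53 + 746·79.57).
= 171312.51 − 95976.43 = 75336.08.
x̄_2 = 75336.08 / 828 = 90.9856... → 90.99.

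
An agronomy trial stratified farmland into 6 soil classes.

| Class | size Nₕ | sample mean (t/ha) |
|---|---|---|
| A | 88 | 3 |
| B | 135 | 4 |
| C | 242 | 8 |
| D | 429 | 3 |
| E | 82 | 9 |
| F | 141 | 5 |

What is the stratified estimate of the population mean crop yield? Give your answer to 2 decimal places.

4.90

x̄_st = (Σ Nₕx̄ₕ) / (Σ Nₕ) = (88·3 + 135·4 + 242·8 + 429·3 + 82·9 + 141·5) / 1117
= 5470 / 1117 = 4.8970... → 4.90.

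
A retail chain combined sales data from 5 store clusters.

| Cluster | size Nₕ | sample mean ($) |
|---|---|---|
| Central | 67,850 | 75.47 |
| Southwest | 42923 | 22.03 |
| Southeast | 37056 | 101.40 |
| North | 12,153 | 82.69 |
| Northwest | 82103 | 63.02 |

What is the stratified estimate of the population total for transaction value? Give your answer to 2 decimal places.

Population total = Σ Nₕ·x̄ₕ (each stratum's size times its mean).
67850·75.47 + 42923·22.03 + 37056·101.40 + 12153·82.69 + 82103·63.02 = 5120639.5 + 945593.69 + 3757478.4 + 1004931.57 + 5174131.06 = 16002774.22.

16002774.22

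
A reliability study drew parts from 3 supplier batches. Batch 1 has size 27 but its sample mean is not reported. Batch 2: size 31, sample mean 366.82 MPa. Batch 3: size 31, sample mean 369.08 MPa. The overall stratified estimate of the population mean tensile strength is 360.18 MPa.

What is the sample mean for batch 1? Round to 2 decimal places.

Σ Nₕx̄ₕ = N·μ, so 27·x̄_1 = 89·360.18 − (31·366.82 + 31·369.08).
= 32056.02 − 22812.9 = 9243.12.
x̄_1 = 9243.12 / 27 = 342.3378... → 342.34.

342.34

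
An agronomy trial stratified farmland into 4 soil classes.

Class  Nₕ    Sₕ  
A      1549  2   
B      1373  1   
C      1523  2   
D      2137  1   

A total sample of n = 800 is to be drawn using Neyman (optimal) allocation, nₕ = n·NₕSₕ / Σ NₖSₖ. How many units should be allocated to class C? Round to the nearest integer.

252

Σ NₕSₕ = 1549·2 + 1373·1 + 1523·2 + 2137·1 = 9654.
Share for C: 3046/9654 = 0.31552.
n_C = 800 × 0.31552 = 252.414... → 252.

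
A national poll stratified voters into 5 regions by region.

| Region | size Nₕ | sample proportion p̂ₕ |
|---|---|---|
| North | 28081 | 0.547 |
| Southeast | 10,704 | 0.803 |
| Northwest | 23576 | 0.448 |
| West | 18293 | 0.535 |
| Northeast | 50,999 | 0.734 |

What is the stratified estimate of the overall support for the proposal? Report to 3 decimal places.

0.621

N = 28081 + 10704 + 23576 + 18293 + 50999 = 131653.
Overall proportion = Σ (Nₕ/N)·p̂ₕ.
Σ Nₕp̂ₕ = 15360.307 + 8595.312 + 10562.048 + 9786.755 + 37433.266 = 81737.688.
81737.688 / 131653 = 0.62086... → 0.621.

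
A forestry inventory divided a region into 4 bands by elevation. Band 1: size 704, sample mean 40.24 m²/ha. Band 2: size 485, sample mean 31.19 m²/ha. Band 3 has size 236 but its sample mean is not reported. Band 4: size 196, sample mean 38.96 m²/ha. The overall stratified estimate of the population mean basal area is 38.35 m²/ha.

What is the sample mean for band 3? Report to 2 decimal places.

N = 704 + 485 + 236 + 196 = 1621.
Overall total = μ·N = 38.35·1621 = 62165.35.
Subtract the known strata: 704·40.24 + 485·31.19 + 196·38.96 = 51092.27.
Remaining total for band 3: 62165.35 − 51092.27 = 11073.08.
Divide by its size: 11073.08 / 236 = 46.9198... → 46.92.

46.92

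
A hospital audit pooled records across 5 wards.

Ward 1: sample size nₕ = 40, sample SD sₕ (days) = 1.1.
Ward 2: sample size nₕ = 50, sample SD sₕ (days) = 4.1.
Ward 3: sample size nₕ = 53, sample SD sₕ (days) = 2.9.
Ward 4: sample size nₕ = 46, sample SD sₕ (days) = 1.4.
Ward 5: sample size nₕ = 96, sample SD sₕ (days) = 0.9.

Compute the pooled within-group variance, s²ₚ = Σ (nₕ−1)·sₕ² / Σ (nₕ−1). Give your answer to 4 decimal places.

1: (40−1)·1.1² = 39·1.21 = 47.19
2: (50−1)·4.1² = 49·16.81 = 823.69
3: (53−1)·2.9² = 52·8.41 = 437.32
4: (46−1)·1.4² = 45·1.96 = 88.2
5: (96−1)·0.9² = 95·0.81 = 76.95
Numerator = 1473.35; denominator = Σ(nₕ−1) = 280.
s²ₚ = 1473.35/280 = 5.261964... → 5.2620.

5.2620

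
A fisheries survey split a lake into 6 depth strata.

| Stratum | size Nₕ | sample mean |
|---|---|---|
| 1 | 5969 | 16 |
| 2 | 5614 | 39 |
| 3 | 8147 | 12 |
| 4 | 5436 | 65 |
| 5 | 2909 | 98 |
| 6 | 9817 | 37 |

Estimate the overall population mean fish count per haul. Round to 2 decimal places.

x̄_st = (Σ Nₕx̄ₕ) / (Σ Nₕ) = (5969·16 + 5614·39 + 8147·12 + 5436·65 + 2909·98 + 9817·37) / 37892
= 1413865 / 37892 = 37.3130... → 37.31.

37.31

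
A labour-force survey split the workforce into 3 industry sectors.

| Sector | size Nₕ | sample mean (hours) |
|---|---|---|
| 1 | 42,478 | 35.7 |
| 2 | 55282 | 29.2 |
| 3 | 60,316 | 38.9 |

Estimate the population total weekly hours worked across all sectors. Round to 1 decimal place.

5476991.4

Estimate total by summing Nₕ·x̄ₕ over strata.
42478·35.7 + 55282·29.2 + 60316·38.9 = 1516464.6 + 1614234.4 + 2346292.4 = 5476991.4.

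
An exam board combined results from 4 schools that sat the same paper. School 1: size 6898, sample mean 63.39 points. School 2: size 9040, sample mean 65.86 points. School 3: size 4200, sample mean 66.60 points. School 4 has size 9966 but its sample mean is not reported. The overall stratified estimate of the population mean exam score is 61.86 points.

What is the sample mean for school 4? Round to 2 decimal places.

Σ Nₕx̄ₕ = N·μ, so 9966·x̄_4 = 30104·61.86 − (6898·63.39 + 9040·65.86 + 4200·66.60).
= 1862233.44 − 1312358.62 = 549874.82.
x̄_4 = 549874.82 / 9966 = 55.1751... → 55.18.

55.18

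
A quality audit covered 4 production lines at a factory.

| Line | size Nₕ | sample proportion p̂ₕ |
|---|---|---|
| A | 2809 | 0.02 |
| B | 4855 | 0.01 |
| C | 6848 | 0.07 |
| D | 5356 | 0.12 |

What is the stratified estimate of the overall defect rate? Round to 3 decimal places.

0.062

N = 2809 + 4855 + 6848 + 5356 = 19868.
Overall proportion = Σ (Nₕ/N)·p̂ₕ.
Σ Nₕp̂ₕ = 56.18 + 48.55 + 479.36 + 642.72 = 1226.81.
1226.81 / 19868 = 0.06175... → 0.062.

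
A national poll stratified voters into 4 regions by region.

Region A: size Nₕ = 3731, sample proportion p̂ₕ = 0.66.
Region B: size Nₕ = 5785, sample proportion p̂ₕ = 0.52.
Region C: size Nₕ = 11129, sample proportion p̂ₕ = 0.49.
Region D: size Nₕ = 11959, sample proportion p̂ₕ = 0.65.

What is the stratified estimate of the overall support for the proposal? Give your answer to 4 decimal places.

N = 3731 + 5785 + 11129 + 11959 = 32604.
Overall proportion = Σ (Nₕ/N)·p̂ₕ.
Σ Nₕp̂ₕ = 2462.46 + 3008.2 + 5453.21 + 7773.35 = 18697.22.
18697.22 / 32604 = 0.573464... → 0.5735.

0.5735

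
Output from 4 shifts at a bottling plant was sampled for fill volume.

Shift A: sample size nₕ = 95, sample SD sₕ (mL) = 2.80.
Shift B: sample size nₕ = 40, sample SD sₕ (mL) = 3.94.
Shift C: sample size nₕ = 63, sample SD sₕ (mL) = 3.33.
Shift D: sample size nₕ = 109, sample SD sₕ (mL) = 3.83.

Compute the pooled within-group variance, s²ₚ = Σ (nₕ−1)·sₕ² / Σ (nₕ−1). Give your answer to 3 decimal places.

11.928

A: (95−1)·2.80² = 94·7.84 = 736.96
B: (40−1)·3.94² = 39·15.5236 = 605.4204
C: (63−1)·3.33² = 62·11.0889 = 687.5118
D: (109−1)·3.83² = 108·14.6689 = 1584.2412
Numerator = 3614.1334; denominator = Σ(nₕ−1) = 303.
s²ₚ = 3614.1334/303 = 11.92783... → 11.928.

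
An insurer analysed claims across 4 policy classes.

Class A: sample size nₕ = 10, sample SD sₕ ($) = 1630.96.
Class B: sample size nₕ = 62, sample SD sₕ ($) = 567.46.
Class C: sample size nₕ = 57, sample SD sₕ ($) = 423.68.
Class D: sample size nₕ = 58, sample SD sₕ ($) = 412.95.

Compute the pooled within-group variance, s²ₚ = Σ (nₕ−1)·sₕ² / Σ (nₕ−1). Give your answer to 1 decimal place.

Degrees of freedom: 9 + 61 + 56 + 57 = 183.
Σ(nₕ−1)sₕ² = 9·2660030.5216 + 61·322010.8516 + 56·179504.7424 + 57·170527.7025 = 63355281.2589.
s²ₚ = 63355281.2589 / 183 = 346203.723... → 346203.7.

346203.7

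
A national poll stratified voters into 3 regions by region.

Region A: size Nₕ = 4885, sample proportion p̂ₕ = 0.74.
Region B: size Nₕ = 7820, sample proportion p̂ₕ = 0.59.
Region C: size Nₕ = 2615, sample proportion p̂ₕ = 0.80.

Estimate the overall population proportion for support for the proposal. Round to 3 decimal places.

Wₕ = Nₕ/N with N = 15320: 0.3189, 0.5104, 0.1707.
p̂_st = 0.3189·0.74 + 0.5104·0.59 + 0.1707·0.80 ≈ 0.67367... → 0.674.

0.674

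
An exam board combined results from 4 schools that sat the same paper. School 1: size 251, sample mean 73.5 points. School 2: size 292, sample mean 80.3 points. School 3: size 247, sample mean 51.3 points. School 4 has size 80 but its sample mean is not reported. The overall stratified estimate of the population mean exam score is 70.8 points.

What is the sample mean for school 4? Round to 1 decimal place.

87.9

Σ Nₕx̄ₕ = N·μ, so 80·x̄_4 = 870·70.8 − (251·73.5 + 292·80.3 + 247·51.3).
= 61596 − 54567.2 = 7028.8.
x̄_4 = 7028.8 / 80 = 87.86 → 87.9.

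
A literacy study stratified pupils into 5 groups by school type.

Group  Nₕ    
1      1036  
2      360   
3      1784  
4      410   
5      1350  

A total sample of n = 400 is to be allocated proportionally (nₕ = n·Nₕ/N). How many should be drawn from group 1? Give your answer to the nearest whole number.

84

N = 1036 + 360 + 1784 + 410 + 1350 = 4940.
n_1 = 400·1036/4940 = 83.887... → 84.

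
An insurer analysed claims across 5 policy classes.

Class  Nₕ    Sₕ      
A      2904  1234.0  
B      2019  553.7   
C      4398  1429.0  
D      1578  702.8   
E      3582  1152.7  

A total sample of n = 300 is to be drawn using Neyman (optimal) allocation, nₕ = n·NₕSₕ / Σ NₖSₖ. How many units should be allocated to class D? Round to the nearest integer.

21

Σ NₕSₕ = 2904·1234.0 + 2019·553.7 + 4398·1429.0 + 1578·702.8 + 3582·1152.7 = 16224188.1.
Share for D: 1109018.4/16224188.1 = 0.06836.
n_D = 300 × 0.06836 = 20.507... → 21.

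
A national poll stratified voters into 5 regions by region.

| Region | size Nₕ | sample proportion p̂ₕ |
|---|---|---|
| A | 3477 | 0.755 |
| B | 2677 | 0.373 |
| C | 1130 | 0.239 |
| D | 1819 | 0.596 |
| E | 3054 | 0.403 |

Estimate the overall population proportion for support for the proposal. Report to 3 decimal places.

Wₕ = Nₕ/N with N = 12157: 0.2860, 0.2202, 0.0930, 0.1496, 0.2512.
p̂_st = 0.2860·0.755 + 0.2202·0.373 + 0.0930·0.239 + 0.1496·0.596 + 0.2512·0.403 ≈ 0.51070... → 0.511.

0.511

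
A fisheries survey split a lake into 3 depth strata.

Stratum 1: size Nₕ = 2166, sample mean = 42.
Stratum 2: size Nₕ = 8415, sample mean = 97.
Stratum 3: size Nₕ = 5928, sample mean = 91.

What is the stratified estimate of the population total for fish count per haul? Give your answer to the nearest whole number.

1446675

Estimate total by summing Nₕ·x̄ₕ over strata.
2166·42 + 8415·97 + 5928·91 = 90972 + 816255 + 539448 = 1446675.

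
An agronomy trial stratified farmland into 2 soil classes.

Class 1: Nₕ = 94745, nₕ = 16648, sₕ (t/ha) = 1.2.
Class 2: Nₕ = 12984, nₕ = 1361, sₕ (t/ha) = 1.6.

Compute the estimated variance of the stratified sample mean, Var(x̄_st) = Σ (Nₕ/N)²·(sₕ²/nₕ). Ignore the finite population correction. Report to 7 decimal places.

0.0000942

N = 107729; Wₕ = Nₕ/N.
class 1: (94745/107729)²·1.2²/16648 = 0.0000669033
class 2: (12984/107729)²·1.6²/1361 = 0.0000273233
Sum = 0.0000942267 → 0.0000942.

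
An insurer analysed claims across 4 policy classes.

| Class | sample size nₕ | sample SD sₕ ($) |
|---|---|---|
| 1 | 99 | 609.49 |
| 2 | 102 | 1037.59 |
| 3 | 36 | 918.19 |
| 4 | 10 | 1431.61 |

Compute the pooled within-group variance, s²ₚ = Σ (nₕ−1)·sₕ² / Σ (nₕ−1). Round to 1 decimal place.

Degrees of freedom: 98 + 101 + 35 + 9 = 243.
Σ(nₕ−1)sₕ² = 98·371478.0601 + 101·1076593.0081 + 35·843072.8761 + 9·2049507.1921 = 193093859.1003.
s²ₚ = 193093859.1003 / 243 = 794624.935... → 794624.9.

794624.9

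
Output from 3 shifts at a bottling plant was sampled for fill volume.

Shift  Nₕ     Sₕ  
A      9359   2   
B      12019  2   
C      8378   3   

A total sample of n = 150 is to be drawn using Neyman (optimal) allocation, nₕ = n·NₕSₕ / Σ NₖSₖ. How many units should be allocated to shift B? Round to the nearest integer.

A: NₕSₕ = 9359·2 = 18718
B: NₕSₕ = 12019·2 = 24038
C: NₕSₕ = 8378·3 = 25134
Σ NₕSₕ = 67890.
n_B = 150·24038/67890 = 53.111... → 53.

53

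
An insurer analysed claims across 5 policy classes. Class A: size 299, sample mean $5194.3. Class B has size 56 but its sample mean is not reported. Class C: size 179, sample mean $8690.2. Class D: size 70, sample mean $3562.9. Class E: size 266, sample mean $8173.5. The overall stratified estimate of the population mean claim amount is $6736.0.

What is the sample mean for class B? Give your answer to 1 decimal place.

5859.4

Σ Nₕx̄ₕ = N·μ, so 56·x̄_B = 870·6736.0 − (299·5194.3 + 179·8690.2 + 70·3562.9 + 266·8173.5).
= 5860320 − 5532195.5 = 328124.5.
x̄_B = 328124.5 / 56 = 5859.366... → 5859.4.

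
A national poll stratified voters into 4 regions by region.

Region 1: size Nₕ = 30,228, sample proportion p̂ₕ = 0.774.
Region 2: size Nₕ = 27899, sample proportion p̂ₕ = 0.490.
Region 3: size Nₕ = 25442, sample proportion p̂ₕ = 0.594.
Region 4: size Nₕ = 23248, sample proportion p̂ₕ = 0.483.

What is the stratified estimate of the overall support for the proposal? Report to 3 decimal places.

N = 30228 + 27899 + 25442 + 23248 = 106817.
Overall proportion = Σ (Nₕ/N)·p̂ₕ.
Σ Nₕp̂ₕ = 23396.472 + 13670.51 + 15112.548 + 11228.784 = 63408.314.
63408.314 / 106817 = 0.59362... → 0.594.

0.594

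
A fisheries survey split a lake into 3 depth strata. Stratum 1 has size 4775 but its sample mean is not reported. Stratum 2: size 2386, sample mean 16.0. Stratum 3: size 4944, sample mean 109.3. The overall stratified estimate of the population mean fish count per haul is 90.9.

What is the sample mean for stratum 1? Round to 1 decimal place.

109.3

Σ Nₕx̄ₕ = N·μ, so 4775·x̄_1 = 12105·90.9 − (2386·16.0 + 4944·109.3).
= 1100344.5 − 578555.2 = 521789.3.
x̄_1 = 521789.3 / 4775 = 109.275... → 109.3.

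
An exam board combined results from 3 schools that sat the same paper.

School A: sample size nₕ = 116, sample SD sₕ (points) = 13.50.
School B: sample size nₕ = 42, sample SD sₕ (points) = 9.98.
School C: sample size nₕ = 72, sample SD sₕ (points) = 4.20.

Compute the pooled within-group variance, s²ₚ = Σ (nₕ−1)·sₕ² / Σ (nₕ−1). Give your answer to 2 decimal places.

A: (116−1)·13.50² = 115·182.25 = 20958.75
B: (42−1)·9.98² = 41·99.6004 = 4083.6164
C: (72−1)·4.20² = 71·17.64 = 1252.44
Numerator = 26294.8064; denominator = Σ(nₕ−1) = 227.
s²ₚ = 26294.8064/227 = 115.8362... → 115.84.

115.84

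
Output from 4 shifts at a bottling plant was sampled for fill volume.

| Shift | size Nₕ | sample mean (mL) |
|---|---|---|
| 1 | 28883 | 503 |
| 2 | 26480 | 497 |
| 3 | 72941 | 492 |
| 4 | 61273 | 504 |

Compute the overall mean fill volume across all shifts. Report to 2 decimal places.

498.25

N = 189577; weights Wₕ = Nₕ/N = (0.1524, 0.1397, 0.3848, 0.3232).
x̄_st = Σ Wₕ·x̄ₕ = 0.1524·503 + 0.1397·497 + 0.3848·492 + 0.3232·504 ≈ 498.2528...
→ 498.25.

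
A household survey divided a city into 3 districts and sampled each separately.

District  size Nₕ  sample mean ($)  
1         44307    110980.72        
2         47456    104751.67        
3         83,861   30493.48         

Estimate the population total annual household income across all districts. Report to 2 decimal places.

1: 44307·110980.72 = 4917222761.04
2: 47456·104751.67 = 4971095251.52
3: 83861·30493.48 = 2557213726.28
τ̂ = Σ Nₕx̄ₕ = 12445531738.84.

12445531738.84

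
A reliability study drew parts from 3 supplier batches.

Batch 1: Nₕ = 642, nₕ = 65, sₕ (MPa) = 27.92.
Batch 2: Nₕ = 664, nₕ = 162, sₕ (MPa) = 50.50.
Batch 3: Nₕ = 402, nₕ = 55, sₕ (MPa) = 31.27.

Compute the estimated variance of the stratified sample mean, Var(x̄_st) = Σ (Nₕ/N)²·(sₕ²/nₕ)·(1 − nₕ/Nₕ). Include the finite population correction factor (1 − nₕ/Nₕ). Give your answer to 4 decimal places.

4.1717

N = 1708; Wₕ = Nₕ/N.
batch 1: (642/1708)²·27.92²/65·(1 − 65/642) = 1.5228341
batch 2: (664/1708)²·50.50²/162·(1 − 162/664) = 1.7987210
batch 3: (402/1708)²·31.27²/55·(1 − 55/402) = 0.8501056
Sum = 4.1716606 → 4.1717.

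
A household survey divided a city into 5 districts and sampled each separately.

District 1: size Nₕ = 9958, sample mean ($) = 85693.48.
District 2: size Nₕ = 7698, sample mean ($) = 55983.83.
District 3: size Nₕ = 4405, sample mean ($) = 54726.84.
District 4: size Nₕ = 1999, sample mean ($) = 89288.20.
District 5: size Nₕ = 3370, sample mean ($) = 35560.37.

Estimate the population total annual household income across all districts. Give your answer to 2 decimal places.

1823696486.08

Population total = Σ Nₕ·x̄ₕ (each stratum's size times its mean).
9958·85693.48 + 7698·55983.83 + 4405·54726.84 + 1999·89288.20 + 3370·35560.37 = 853335673.84 + 430963523.34 + 241071730.2 + 178487111.8 + 119838446.9 = 1823696486.08.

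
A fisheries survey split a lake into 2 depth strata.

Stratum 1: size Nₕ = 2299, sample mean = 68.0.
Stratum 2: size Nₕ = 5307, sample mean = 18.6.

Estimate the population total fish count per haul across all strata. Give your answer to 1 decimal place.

255042.2

Estimate total by summing Nₕ·x̄ₕ over strata.
2299·68.0 + 5307·18.6 = 156332 + 98710.2 = 255042.2.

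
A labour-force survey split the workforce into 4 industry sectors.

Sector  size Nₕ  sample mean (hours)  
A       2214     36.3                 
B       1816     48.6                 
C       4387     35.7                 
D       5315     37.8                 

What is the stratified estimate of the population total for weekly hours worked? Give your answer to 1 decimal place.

526148.7

A: 2214·36.3 = 80368.2
B: 1816·48.6 = 88257.6
C: 4387·35.7 = 156615.9
D: 5315·37.8 = 200907
τ̂ = Σ Nₕx̄ₕ = 526148.7.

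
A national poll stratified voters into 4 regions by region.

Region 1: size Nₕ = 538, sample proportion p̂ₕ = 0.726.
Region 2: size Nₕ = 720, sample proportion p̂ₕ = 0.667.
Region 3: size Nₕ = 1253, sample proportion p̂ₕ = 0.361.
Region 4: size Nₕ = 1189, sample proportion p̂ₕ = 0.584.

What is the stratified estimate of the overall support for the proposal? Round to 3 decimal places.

0.545

N = 538 + 720 + 1253 + 1189 = 3700.
Overall proportion = Σ (Nₕ/N)·p̂ₕ.
Σ Nₕp̂ₕ = 390.588 + 480.24 + 452.333 + 694.376 = 2017.537.
2017.537 / 3700 = 0.54528... → 0.545.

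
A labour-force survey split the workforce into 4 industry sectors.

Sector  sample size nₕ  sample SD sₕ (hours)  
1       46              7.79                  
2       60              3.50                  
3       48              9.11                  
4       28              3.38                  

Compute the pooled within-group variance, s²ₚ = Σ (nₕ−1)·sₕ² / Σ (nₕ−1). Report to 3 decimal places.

Degrees of freedom: 45 + 59 + 47 + 27 = 178.
Σ(nₕ−1)sₕ² = 45·60.6841 + 59·12.25 + 47·82.9921 + 27·11.4244 = 7662.622.
s²ₚ = 7662.622 / 178 = 43.04844... → 43.048.

43.048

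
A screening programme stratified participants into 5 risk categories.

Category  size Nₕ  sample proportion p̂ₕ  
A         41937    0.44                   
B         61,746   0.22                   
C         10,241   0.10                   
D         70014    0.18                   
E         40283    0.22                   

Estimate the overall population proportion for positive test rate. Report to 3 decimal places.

N = 41937 + 61746 + 10241 + 70014 + 40283 = 224221.
Overall proportion = Σ (Nₕ/N)·p̂ₕ.
Σ Nₕp̂ₕ = 18452.28 + 13584.12 + 1024.1 + 12602.52 + 8862.26 = 54525.28.
54525.28 / 224221 = 0.24318... → 0.243.

0.243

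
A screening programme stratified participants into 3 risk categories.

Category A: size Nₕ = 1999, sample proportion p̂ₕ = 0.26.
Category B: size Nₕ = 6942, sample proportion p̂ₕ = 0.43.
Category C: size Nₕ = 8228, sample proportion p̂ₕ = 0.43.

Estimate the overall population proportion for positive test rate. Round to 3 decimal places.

Wₕ = Nₕ/N with N = 17169: 0.1164, 0.4043, 0.4792.
p̂_st = 0.1164·0.26 + 0.4043·0.43 + 0.4792·0.43 ≈ 0.41021... → 0.410.

0.410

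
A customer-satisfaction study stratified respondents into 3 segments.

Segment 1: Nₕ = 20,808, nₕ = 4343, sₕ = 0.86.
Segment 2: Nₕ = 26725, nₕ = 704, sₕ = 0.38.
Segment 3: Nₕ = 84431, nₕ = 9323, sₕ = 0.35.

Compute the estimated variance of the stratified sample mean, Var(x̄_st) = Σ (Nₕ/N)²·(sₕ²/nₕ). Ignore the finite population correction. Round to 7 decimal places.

N = 131964; Wₕ = Nₕ/N.
segment 1: (20808/131964)²·0.86²/4343 = 0.0000042341
segment 2: (26725/131964)²·0.38²/704 = 0.0000084124
segment 3: (84431/131964)²·0.35²/9323 = 0.0000053787
Sum = 0.0000180251 → 0.0000180.

0.0000180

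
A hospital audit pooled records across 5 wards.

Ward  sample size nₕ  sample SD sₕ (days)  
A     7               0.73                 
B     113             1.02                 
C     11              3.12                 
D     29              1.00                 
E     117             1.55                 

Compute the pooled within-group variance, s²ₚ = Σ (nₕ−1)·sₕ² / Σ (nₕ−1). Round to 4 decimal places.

A: (7−1)·0.73² = 6·0.5329 = 3.1974
B: (113−1)·1.02² = 112·1.0404 = 116.5248
C: (11−1)·3.12² = 10·9.7344 = 97.344
D: (29−1)·1.00² = 28·1 = 28
E: (117−1)·1.55² = 116·2.4025 = 278.69
Numerator = 523.7562; denominator = Σ(nₕ−1) = 272.
s²ₚ = 523.7562/272 = 1.925574... → 1.9256.

1.9256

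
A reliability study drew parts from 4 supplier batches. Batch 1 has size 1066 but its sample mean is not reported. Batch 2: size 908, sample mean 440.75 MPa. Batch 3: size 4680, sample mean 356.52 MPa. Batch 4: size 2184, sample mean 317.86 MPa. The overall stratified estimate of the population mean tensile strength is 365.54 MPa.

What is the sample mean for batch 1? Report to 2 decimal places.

438.76

Σ Nₕx̄ₕ = N·μ, so 1066·x̄_1 = 8838·365.54 − (908·440.75 + 4680·356.52 + 2184·317.86).
= 3230642.52 − 2762920.84 = 467721.68.
x̄_1 = 467721.68 / 1066 = 438.7633... → 438.76.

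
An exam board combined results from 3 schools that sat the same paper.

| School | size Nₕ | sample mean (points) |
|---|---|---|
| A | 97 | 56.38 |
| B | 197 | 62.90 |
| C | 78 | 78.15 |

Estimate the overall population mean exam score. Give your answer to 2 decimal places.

64.40

N = 97 + 197 + 78 = 372.
Overall mean = Σ (Nₕ/N)·x̄ₕ — weight by population share, not a simple average.
Σ Nₕx̄ₕ = 97·56.38 + 197·62.90 + 78·78.15 = 5468.86 + 12391.3 + 6095.7 = 23955.86.
Divide by N: 23955.86 / 372 = 64.3975... → 64.40.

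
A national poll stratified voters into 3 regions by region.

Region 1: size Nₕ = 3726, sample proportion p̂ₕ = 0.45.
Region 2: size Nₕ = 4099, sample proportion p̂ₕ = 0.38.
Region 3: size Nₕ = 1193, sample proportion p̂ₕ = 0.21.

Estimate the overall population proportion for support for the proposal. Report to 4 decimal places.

0.3864

N = 3726 + 4099 + 1193 = 9018.
Overall proportion = Σ (Nₕ/N)·p̂ₕ.
Σ Nₕp̂ₕ = 1676.7 + 1557.62 + 250.53 = 3484.85.
3484.85 / 9018 = 0.386433... → 0.3864.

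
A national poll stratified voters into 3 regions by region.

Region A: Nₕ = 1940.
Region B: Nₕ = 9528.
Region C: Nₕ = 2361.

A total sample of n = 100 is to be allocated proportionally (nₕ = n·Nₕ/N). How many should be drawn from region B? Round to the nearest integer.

Share of region B = 9528/13829 = 0.68899.
Allocate 100 × 0.68899 = 68.899... → 69.

69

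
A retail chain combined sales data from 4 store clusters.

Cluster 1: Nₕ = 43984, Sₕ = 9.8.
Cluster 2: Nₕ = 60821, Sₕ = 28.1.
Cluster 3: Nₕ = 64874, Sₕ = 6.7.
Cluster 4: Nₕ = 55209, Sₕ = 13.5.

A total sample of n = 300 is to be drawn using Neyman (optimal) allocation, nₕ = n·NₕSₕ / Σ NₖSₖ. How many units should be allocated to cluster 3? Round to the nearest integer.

39

Σ NₕSₕ = 43984·9.8 + 60821·28.1 + 64874·6.7 + 55209·13.5 = 3320090.6.
Share for 3: 434655.8/3320090.6 = 0.13092.
n_3 = 300 × 0.13092 = 39.275... → 39.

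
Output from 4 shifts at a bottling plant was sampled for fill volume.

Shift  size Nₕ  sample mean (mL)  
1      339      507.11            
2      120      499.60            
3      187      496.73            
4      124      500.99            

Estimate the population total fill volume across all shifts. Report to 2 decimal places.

Estimate total by summing Nₕ·x̄ₕ over strata.
339·507.11 + 120·499.60 + 187·496.73 + 124·500.99 = 171910.29 + 59952 + 92888.51 + 62122.76 = 386873.56.

386873.56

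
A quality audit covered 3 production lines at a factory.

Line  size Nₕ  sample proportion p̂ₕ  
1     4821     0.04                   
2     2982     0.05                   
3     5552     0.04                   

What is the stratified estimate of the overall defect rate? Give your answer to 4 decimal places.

Wₕ = Nₕ/N with N = 13355: 0.3610, 0.2233, 0.4157.
p̂_st = 0.3610·0.04 + 0.2233·0.05 + 0.4157·0.04 ≈ 0.042233... → 0.0422.

0.0422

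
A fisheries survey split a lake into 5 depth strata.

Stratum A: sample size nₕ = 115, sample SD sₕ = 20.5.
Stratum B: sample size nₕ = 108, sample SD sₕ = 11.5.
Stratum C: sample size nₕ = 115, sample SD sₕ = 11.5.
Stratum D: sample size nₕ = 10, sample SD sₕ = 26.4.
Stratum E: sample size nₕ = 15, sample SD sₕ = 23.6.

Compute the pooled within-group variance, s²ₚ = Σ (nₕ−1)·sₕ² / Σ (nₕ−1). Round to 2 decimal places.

Degrees of freedom: 114 + 107 + 114 + 9 + 14 = 358.
Σ(nₕ−1)sₕ² = 114·420.25 + 107·132.25 + 114·132.25 + 9·696.96 + 14·556.96 = 91205.83.
s²ₚ = 91205.83 / 358 = 254.7649... → 254.76.

254.76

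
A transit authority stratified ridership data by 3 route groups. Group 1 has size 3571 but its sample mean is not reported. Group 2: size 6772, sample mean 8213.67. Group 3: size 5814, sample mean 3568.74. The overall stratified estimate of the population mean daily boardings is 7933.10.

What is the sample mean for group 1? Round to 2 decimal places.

Σ Nₕx̄ₕ = N·μ, so 3571·x̄_1 = 16157·7933.10 − (6772·8213.67 + 5814·3568.74).
= 128175096.7 − 76371627.6 = 51803469.1.
x̄_1 = 51803469.1 / 3571 = 14506.7122... → 14506.71.

14506.71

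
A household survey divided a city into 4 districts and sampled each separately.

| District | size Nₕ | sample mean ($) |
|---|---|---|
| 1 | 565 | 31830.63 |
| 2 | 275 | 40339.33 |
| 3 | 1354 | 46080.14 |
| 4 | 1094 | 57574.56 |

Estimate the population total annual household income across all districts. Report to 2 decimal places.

154456699.90

1: 565·31830.63 = 17984305.95
2: 275·40339.33 = 11093315.75
3: 1354·46080.14 = 62392509.56
4: 1094·57574.56 = 62986568.64
τ̂ = Σ Nₕx̄ₕ = 154456699.90.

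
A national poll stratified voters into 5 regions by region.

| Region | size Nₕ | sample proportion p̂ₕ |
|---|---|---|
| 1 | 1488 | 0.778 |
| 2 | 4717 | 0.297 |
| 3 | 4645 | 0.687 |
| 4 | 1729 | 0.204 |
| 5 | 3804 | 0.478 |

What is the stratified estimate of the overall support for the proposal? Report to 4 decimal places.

0.4835

Wₕ = Nₕ/N with N = 16383: 0.0908, 0.2879, 0.2835, 0.1055, 0.2322.
p̂_st = 0.0908·0.778 + 0.2879·0.297 + 0.2835·0.687 + 0.1055·0.204 + 0.2322·0.478 ≈ 0.483474... → 0.4835.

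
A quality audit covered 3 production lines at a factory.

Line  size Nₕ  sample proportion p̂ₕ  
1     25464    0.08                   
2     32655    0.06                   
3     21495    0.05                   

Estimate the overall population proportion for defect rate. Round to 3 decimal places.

Wₕ = Nₕ/N with N = 79614: 0.3198, 0.4102, 0.2700.
p̂_st = 0.3198·0.08 + 0.4102·0.06 + 0.2700·0.05 ≈ 0.06370... → 0.064.

0.064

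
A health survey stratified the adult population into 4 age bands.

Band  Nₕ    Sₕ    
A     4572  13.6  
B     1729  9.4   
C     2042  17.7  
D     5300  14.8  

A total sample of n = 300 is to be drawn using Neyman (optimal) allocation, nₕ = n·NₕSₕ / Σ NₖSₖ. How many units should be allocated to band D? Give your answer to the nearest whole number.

122

Σ NₕSₕ = 4572·13.6 + 1729·9.4 + 2042·17.7 + 5300·14.8 = 193015.2.
Share for D: 78440/193015.2 = 0.40639.
n_D = 300 × 0.40639 = 121.918... → 122.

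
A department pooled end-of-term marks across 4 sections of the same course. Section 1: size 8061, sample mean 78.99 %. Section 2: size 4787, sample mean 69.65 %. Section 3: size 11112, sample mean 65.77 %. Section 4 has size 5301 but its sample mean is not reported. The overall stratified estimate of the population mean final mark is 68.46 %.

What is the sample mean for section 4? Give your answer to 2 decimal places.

57.01

Σ Nₕx̄ₕ = N·μ, so 5301·x̄_4 = 29261·68.46 − (8061·78.99 + 4787·69.65 + 11112·65.77).
= 2003208.06 − 1700989.18 = 302218.88.
x̄_4 = 302218.88 / 5301 = 57.0117... → 57.01.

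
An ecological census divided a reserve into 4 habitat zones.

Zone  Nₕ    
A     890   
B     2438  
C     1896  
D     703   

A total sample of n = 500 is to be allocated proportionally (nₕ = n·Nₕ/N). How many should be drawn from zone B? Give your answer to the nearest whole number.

N = 890 + 2438 + 1896 + 703 = 5927.
n_B = 500·2438/5927 = 205.669... → 206.

206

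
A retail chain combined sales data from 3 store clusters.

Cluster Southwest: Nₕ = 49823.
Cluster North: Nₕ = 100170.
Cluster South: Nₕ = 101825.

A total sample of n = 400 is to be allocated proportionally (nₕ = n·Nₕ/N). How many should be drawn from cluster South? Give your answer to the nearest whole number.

162

Share of cluster South = 101825/251818 = 0.40436.
Allocate 400 × 0.40436 = 161.744... → 162.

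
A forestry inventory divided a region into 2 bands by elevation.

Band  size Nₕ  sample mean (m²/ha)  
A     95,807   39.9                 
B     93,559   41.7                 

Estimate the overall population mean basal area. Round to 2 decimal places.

N = 189366; weights Wₕ = Nₕ/N = (0.5059, 0.4941).
x̄_st = Σ Wₕ·x̄ₕ = 0.5059·39.9 + 0.4941·41.7 ≈ 40.7893...
→ 40.79.

40.79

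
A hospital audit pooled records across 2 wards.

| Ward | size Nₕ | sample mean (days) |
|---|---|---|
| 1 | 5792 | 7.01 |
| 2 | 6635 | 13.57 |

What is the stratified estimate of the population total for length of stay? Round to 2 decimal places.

Estimate total by summing Nₕ·x̄ₕ over strata.
5792·7.01 + 6635·13.57 = 40601.92 + 90036.95 = 130638.87.

130638.87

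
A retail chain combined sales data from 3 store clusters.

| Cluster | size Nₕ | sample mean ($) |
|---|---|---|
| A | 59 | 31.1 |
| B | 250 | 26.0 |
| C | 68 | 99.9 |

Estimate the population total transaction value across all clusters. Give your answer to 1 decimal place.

15128.1

Estimate total by summing Nₕ·x̄ₕ over strata.
59·31.1 + 250·26.0 + 68·99.9 = 1834.9 + 6500 + 6793.2 = 15128.1.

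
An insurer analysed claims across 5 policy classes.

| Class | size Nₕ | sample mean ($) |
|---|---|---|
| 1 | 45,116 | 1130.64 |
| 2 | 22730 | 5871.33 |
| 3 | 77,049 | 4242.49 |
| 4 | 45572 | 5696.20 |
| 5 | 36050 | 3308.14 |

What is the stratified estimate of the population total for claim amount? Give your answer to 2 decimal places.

890190570.55

Estimate total by summing Nₕ·x̄ₕ over strata.
45116·1130.64 + 22730·5871.33 + 77049·4242.49 + 45572·5696.20 + 36050·3308.14 = 51009954.24 + 133455330.9 + 326879612.01 + 259587226.4 + 119258447 = 890190570.55.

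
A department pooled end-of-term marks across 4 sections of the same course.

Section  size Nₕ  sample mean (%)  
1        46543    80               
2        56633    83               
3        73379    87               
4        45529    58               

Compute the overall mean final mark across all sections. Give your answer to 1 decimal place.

78.6

N = 46543 + 56633 + 73379 + 45529 = 222084.
The stratified mean weights each stratum mean by its population share Nₕ/N.
Σ Nₕx̄ₕ = 46543·80 + 56633·83 + 73379·87 + 45529·58 = 3723440 + 4700539 + 6383973 + 2640682 = 17448634.
Divide by N: 17448634 / 222084 = 78.568... → 78.6.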